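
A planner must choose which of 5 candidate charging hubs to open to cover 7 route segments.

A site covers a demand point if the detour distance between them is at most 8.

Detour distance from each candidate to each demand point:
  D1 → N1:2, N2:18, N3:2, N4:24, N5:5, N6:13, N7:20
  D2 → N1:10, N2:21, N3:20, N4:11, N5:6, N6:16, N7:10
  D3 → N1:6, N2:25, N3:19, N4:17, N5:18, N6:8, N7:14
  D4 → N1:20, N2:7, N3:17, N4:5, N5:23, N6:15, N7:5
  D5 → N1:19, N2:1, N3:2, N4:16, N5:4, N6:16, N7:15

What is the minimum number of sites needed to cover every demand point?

Coverage sets (demand points within 8 of each site):
  D1: {N1, N3, N5}
  D2: {N5}
  D3: {N1, N6}
  D4: {N2, N4, N7}
  D5: {N2, N3, N5}
No 2 sites suffice: every size-2 union leaves at least one demand point uncovered.
But {D1, D3, D4} covers everything, so the minimum is 3.

3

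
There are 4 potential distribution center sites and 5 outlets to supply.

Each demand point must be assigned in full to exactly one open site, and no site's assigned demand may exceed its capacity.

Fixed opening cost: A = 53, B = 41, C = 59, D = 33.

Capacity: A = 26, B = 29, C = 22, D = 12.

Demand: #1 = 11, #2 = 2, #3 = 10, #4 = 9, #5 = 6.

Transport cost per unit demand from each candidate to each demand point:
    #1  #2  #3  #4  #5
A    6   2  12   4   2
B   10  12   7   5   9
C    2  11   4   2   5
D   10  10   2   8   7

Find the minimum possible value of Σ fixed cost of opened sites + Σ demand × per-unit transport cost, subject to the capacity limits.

Open {A, C, D}; cheapest assignment that respects the capacities:
  A (cap 26, load 8): #2, #5 — cost 2×2 + 6×2 = 16
  C (cap 22, load 20): #1, #4 — cost 11×2 + 9×2 = 40
  D (cap 12, load 10): #3 — cost 10×2 = 20
  Shipping 76, fixed 145 → total 221.
  Any other capacity-feasible assignment to {A, C, D} ships for at least 76.
Compare {A, C}: its best feasible assignment gives total 226.
Compare {A, D}: its best feasible assignment gives total 240.
Every other set of open sites that can feasibly serve all demand totals ≥ 226 even under its best assignment. Minimum: 221.

221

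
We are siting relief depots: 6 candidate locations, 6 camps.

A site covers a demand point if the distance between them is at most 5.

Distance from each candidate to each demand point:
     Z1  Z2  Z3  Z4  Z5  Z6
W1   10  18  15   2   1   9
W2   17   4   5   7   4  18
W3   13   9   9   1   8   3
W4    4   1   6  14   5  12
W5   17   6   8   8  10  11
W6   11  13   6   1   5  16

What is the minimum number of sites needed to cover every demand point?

Coverage sets (demand points within 5 of each site):
  W1: {Z4, Z5}
  W2: {Z2, Z3, Z5}
  W3: {Z4, Z6}
  W4: {Z1, Z2, Z5}
  W5: {}
  W6: {Z4, Z5}
No 2 sites suffice: every size-2 union leaves at least one demand point uncovered.
But {W2, W3, W4} covers everything, so the minimum is 3.

3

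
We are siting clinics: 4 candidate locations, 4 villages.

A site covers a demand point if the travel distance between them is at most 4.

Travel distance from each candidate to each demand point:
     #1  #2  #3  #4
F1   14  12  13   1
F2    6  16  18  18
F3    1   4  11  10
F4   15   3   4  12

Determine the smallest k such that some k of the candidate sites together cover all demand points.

Coverage sets (demand points within 4 of each site):
  F1: {#4}
  F2: {}
  F3: {#1, #2}
  F4: {#2, #3}
No 2 sites suffice: every size-2 union leaves at least one demand point uncovered.
But {F1, F3, F4} covers everything, so the minimum is 3.

3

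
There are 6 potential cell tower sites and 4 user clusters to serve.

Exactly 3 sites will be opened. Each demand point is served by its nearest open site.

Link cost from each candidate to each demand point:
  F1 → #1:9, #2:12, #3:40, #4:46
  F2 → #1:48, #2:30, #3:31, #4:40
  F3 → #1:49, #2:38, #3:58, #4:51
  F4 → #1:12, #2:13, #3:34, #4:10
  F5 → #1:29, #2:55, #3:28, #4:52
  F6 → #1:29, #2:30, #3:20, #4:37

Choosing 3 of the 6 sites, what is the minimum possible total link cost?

51

Open {F1, F4, F6}.
  #1→F1 9, #2→F1 12, #3→F6 20, #4→F4 10  ⇒ total 51.
Compare {F2, F4, F6}: total 55.
Compare {F3, F4, F6}: total 55.
No size-3 selection does better; minimum is 51.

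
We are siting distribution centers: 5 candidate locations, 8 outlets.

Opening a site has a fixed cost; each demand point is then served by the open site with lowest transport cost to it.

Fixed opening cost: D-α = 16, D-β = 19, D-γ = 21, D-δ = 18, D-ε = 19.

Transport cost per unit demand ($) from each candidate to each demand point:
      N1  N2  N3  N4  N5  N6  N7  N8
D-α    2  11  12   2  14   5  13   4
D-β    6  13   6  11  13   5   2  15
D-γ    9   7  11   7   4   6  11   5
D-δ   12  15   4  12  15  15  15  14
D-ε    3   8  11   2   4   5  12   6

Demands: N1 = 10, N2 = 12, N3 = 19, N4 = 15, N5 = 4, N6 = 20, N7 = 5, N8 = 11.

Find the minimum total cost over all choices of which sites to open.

Open {D-α, D-β, D-γ, D-δ}: assign each demand point to its cheapest open site.
  N1→D-α 10×2=20, N2→D-γ 12×7=84, N3→D-δ 19×4=76, N4→D-α 15×2=30, N5→D-γ 4×4=16, N6→D-α 20×5=100, N7→D-β 5×2=10, N8→D-α 11×4=44
  transport cost 380, fixed 74 → total 454.
Compare {D-α, D-β, D-δ, D-ε}: transport cost 392 + fixed 72 = 464.
Compare {D-α, D-β, D-γ, D-δ, D-ε}: transport cost 380 + fixed 93 = 473.
Compare {D-α, D-β, D-γ}: transport cost 418 + fixed 56 = 474.
All other subsets cost ≥ 464. Minimum total cost: 454.

454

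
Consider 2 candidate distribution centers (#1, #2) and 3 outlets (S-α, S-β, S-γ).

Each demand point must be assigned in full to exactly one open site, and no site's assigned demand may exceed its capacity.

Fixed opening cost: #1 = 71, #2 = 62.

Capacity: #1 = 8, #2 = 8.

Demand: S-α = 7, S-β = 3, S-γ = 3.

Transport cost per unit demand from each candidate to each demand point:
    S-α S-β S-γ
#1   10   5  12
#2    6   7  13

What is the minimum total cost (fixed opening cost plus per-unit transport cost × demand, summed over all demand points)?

Open {#1, #2}; cheapest assignment that respects the capacities:
  #1 (cap 8, load 6): S-β, S-γ — cost 3×5 + 3×12 = 51
  #2 (cap 8, load 7): S-α — cost 7×6 = 42
  Shipping 93, fixed 133 → total 226.
  Any other capacity-feasible assignment to {#1, #2} ships for at least 93.
Total demand is 13 and no other set of sites has combined capacity ≥ 13, so {#1, #2} is the only feasible choice of open sites. Minimum: 226.

226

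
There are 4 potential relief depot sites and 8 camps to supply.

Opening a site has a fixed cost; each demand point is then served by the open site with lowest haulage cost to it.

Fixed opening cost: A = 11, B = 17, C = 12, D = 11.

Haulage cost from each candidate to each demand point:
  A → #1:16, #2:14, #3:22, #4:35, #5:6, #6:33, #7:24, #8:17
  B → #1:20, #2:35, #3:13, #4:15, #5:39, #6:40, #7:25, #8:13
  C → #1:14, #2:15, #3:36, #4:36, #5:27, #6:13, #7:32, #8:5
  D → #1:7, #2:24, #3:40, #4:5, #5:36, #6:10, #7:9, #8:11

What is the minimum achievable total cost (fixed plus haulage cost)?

106

Open {A, D}: assign each demand point to its cheapest open site.
  #1→D 7, #2→A 14, #3→A 22, #4→D 5, #5→A 6, #6→D 10, #7→D 9, #8→D 11
  haulage cost 84, fixed 22 → total 106.
Compare {A, C, D}: haulage cost 78 + fixed 34 = 112.
Compare {A, B, D}: haulage cost 75 + fixed 39 = 114.
Compare {A, B, C, D}: haulage cost 69 + fixed 51 = 120.
All other subsets cost ≥ 112. Minimum total cost: 106.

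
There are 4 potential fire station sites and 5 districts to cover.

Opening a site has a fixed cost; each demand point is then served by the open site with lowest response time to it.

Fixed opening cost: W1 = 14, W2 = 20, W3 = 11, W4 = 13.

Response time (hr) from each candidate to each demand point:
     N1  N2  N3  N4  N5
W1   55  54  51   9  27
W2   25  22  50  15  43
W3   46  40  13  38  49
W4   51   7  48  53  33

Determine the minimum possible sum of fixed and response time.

137

Open {W2, W3, W4}: assign each demand point to its cheapest open site.
  N1→W2 25, N2→W4 7, N3→W3 13, N4→W2 15, N5→W4 33
  response time 93, fixed 44 → total 137.
Compare {W1, W2, W3, W4}: response time 81 + fixed 58 = 139.
Compare {W1, W3, W4}: response time 102 + fixed 38 = 140.
Compare {W1, W2, W3}: response time 96 + fixed 45 = 141.
All other subsets cost ≥ 139. Minimum total cost: 137.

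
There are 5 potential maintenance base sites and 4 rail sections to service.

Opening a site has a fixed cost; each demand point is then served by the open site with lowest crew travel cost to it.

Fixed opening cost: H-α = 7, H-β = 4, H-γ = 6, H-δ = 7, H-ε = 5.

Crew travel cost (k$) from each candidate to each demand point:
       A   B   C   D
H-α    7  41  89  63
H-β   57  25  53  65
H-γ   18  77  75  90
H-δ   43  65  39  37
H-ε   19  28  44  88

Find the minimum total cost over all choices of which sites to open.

126

Open {H-α, H-β, H-δ}: assign each demand point to its cheapest open site.
  A→H-α 7, B→H-β 25, C→H-δ 39, D→H-δ 37
  crew travel cost 108, fixed 18 → total 126.
Compare {H-α, H-δ, H-ε}: crew travel cost 111 + fixed 19 = 130.
Compare {H-α, H-β, H-δ, H-ε}: crew travel cost 108 + fixed 23 = 131.
Compare {H-α, H-β, H-γ, H-δ}: crew travel cost 108 + fixed 24 = 132.
All other subsets cost ≥ 130. Minimum total cost: 126.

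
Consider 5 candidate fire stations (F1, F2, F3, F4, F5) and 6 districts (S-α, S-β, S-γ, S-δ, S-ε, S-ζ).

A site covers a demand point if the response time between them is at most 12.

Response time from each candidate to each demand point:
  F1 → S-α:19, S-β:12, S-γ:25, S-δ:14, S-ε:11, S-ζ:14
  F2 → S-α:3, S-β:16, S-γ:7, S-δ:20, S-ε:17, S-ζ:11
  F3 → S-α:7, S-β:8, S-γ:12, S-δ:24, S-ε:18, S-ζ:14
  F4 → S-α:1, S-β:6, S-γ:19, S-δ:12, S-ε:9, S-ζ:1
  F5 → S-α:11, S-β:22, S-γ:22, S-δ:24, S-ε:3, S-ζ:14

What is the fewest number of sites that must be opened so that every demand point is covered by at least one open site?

2

Coverage sets (demand points within 12 of each site):
  F1: {S-β, S-ε}
  F2: {S-α, S-γ, S-ζ}
  F3: {S-α, S-β, S-γ}
  F4: {S-α, S-β, S-δ, S-ε, S-ζ}
  F5: {S-α, S-ε}
No single site covers all 6 demand points.
But {F2, F4} covers everything, so the minimum is 2.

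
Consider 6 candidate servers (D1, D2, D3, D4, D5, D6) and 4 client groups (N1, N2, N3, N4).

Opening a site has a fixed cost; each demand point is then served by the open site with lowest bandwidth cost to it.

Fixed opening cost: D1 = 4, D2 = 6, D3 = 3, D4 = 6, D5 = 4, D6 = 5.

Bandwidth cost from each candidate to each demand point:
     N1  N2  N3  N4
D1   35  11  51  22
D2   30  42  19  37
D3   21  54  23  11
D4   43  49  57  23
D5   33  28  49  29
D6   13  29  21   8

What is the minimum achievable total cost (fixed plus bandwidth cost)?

Open {D1, D6}: assign each demand point to its cheapest open site.
  N1→D6 13, N2→D1 11, N3→D6 21, N4→D6 8
  bandwidth cost 53, fixed 9 → total 62.
Compare {D1, D3, D6}: bandwidth cost 53 + fixed 12 = 65.
Compare {D1, D2, D6}: bandwidth cost 51 + fixed 15 = 66.
Compare {D1, D5, D6}: bandwidth cost 53 + fixed 13 = 66.
All other subsets cost ≥ 65. Minimum total cost: 62.

62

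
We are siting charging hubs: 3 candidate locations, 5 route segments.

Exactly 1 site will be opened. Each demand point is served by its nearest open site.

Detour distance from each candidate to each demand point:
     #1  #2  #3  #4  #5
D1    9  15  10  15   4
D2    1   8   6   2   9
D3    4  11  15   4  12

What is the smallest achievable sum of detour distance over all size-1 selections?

Open {D2}.
  #1→D2 1, #2→D2 8, #3→D2 6, #4→D2 2, #5→D2 9  ⇒ total 26.
Compare {D3}: total 46.
Compare {D1}: total 53.

26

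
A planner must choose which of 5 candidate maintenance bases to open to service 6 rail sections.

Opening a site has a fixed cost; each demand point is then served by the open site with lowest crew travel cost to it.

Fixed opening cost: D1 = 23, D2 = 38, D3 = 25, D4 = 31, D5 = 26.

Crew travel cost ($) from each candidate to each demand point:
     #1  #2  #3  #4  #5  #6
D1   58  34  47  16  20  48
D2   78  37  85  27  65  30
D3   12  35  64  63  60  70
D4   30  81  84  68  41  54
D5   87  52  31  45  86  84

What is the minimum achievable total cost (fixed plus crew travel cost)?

225

Open {D1, D3}: assign each demand point to its cheapest open site.
  #1→D3 12, #2→D1 34, #3→D1 47, #4→D1 16, #5→D1 20, #6→D1 48
  crew travel cost 177, fixed 48 → total 225.
Compare {D1, D3, D5}: crew travel cost 161 + fixed 74 = 235.
Compare {D1, D2, D3}: crew travel cost 159 + fixed 86 = 245.
Compare {D1}: crew travel cost 223 + fixed 23 = 246.
All other subsets cost ≥ 235. Minimum total cost: 225.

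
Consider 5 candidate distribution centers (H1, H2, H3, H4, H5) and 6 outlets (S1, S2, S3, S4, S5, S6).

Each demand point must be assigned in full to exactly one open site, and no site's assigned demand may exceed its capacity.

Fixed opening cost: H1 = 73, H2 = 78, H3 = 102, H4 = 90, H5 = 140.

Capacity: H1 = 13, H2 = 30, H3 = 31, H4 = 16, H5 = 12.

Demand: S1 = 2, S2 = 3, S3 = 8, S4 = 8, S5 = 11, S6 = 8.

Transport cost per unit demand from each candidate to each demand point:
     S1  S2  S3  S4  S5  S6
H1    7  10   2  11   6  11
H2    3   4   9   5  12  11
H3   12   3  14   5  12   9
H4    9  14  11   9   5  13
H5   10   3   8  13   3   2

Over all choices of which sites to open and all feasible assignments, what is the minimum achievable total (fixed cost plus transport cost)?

435

Open {H1, H2}; cheapest assignment that respects the capacities:
  H1 (cap 13, load 11): S5 — cost 11×6 = 66
  H2 (cap 30, load 29): S1, S2, S3, S4, S6 — cost 2×3 + 3×4 + 8×9 + 8×5 + 8×11 = 218
  Shipping 284, fixed 151 → total 435.
  Any other capacity-feasible assignment to {H1, H2} ships for at least 284.
Compare {H2, H4}: its best feasible assignment gives total 441.
Compare {H1, H3}: its best feasible assignment gives total 458.
Every other set of open sites that can feasibly serve all demand totals ≥ 441 even under its best assignment. Minimum: 435.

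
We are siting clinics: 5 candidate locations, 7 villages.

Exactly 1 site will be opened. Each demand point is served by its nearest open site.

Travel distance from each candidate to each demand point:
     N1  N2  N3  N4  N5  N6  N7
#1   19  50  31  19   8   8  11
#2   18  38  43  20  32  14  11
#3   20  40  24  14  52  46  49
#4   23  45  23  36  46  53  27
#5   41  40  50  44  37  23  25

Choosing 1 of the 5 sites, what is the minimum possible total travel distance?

Open {#1}.
  N1→#1 19, N2→#1 50, N3→#1 31, N4→#1 19, N5→#1 8, N6→#1 8, N7→#1 11  ⇒ total 146.
Compare {#2}: total 176.
Compare {#3}: total 245.
No size-1 selection does better; minimum is 146.

146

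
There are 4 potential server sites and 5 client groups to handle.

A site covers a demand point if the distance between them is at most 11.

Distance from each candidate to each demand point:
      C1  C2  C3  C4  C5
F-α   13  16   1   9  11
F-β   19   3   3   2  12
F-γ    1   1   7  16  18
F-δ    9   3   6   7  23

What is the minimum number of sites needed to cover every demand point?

2

Coverage sets (demand points within 11 of each site):
  F-α: {C3, C4, C5}
  F-β: {C2, C3, C4}
  F-γ: {C1, C2, C3}
  F-δ: {C1, C2, C3, C4}
No single site covers all 5 demand points.
But {F-α, F-γ} covers everything, so the minimum is 2.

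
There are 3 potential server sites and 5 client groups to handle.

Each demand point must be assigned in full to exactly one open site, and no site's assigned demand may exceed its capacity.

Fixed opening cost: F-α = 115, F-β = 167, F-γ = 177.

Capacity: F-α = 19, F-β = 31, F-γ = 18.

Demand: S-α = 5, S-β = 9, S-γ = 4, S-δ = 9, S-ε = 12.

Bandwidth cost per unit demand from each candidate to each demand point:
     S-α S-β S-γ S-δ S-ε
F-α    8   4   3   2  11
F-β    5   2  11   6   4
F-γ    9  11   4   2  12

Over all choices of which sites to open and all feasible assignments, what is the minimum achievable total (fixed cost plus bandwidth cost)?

Open {F-α, F-β}; cheapest assignment that respects the capacities:
  F-α (cap 19, load 13): S-γ, S-δ — cost 4×3 + 9×2 = 30
  F-β (cap 31, load 26): S-α, S-β, S-ε — cost 5×5 + 9×2 + 12×4 = 91
  Shipping 121, fixed 282 → total 403.
  Any other capacity-feasible assignment to {F-α, F-β} ships for at least 121.
Compare {F-β, F-γ}: its best feasible assignment gives total 469.
Compare {F-α, F-β, F-γ}: its best feasible assignment gives total 580.
Every other set of open sites that can feasibly serve all demand totals ≥ 469 even under its best assignment. Minimum: 403.

403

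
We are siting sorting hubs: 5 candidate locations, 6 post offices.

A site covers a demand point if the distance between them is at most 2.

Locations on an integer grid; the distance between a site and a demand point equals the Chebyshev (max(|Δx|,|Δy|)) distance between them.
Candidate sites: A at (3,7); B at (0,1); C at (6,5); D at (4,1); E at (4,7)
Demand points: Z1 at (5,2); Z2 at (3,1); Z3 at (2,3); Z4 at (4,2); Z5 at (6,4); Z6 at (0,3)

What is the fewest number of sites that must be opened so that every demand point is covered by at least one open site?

Coverage sets (demand points within 2 of each site):
  A: {}
  B: {Z3, Z6}
  C: {Z5}
  D: {Z1, Z2, Z3, Z4}
  E: {}
No 2 sites suffice: every size-2 union leaves at least one demand point uncovered.
But {B, C, D} covers everything, so the minimum is 3.

3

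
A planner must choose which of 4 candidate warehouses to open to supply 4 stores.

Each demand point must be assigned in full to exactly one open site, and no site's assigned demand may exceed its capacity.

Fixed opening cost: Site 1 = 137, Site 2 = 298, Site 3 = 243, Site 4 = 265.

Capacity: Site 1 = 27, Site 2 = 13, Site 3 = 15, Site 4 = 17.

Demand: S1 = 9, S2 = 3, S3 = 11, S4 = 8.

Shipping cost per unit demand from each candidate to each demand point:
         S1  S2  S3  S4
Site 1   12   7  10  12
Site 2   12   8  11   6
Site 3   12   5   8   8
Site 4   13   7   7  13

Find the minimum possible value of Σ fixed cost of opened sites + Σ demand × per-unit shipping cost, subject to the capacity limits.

Open {Site 1, Site 3}; cheapest assignment that respects the capacities:
  Site 1 (cap 27, load 20): S1, S3 — cost 9×12 + 11×10 = 218
  Site 3 (cap 15, load 11): S2, S4 — cost 3×5 + 8×8 = 79
  Shipping 297, fixed 380 → total 677.
  Any other capacity-feasible assignment to {Site 1, Site 3} ships for at least 297.
Compare {Site 1, Site 4}: its best feasible assignment gives total 704.
Compare {Site 1, Site 2}: its best feasible assignment gives total 722.
Every other set of open sites that can feasibly serve all demand totals ≥ 704 even under its best assignment. Minimum: 677.

677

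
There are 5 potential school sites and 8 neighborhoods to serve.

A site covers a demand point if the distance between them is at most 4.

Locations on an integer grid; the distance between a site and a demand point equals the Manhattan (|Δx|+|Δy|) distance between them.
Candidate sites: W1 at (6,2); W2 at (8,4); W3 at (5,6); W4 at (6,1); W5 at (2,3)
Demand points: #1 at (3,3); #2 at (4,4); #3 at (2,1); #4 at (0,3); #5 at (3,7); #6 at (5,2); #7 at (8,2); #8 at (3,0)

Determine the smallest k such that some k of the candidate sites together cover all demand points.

3

Coverage sets (demand points within 4 of each site):
  W1: {#1, #2, #6, #7}
  W2: {#2, #7}
  W3: {#2, #5, #6}
  W4: {#3, #6, #7, #8}
  W5: {#1, #2, #3, #4, #6, #8}
No 2 sites suffice: every size-2 union leaves at least one demand point uncovered.
But {W1, W3, W5} covers everything, so the minimum is 3.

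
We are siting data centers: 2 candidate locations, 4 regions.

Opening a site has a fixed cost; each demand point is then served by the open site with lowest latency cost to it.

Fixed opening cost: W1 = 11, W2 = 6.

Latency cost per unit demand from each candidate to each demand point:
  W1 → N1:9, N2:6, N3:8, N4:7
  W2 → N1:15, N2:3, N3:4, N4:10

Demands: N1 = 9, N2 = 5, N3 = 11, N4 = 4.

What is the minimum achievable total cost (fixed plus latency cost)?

Open {W1, W2}: assign each demand point to its cheapest open site.
  N1→W1 9×9=81, N2→W2 5×3=15, N3→W2 11×4=44, N4→W1 4×7=28
  latency cost 168, fixed 17 → total 185.
Compare {W1}: latency cost 227 + fixed 11 = 238.
Compare {W2}: latency cost 234 + fixed 6 = 240.

185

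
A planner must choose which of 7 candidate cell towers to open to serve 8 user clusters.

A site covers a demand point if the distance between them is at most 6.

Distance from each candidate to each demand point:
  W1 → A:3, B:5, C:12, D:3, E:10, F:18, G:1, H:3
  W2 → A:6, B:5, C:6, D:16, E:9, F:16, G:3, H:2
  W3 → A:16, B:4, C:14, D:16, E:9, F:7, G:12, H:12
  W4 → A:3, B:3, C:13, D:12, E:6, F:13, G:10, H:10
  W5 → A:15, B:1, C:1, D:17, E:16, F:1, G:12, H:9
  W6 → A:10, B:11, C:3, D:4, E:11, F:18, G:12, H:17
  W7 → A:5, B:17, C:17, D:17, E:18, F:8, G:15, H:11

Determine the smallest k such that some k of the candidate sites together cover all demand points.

Coverage sets (demand points within 6 of each site):
  W1: {A, B, D, G, H}
  W2: {A, B, C, G, H}
  W3: {B}
  W4: {A, B, E}
  W5: {B, C, F}
  W6: {C, D}
  W7: {A}
No 2 sites suffice: every size-2 union leaves at least one demand point uncovered.
But {W1, W4, W5} covers everything, so the minimum is 3.

3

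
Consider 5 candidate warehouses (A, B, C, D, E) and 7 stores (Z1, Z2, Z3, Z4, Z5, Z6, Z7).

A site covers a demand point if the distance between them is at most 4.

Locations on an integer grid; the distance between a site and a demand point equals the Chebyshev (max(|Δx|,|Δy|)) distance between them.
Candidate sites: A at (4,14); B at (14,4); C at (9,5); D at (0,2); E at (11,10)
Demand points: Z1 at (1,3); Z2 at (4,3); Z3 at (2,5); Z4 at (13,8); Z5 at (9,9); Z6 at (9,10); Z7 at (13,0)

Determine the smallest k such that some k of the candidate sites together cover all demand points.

Coverage sets (demand points within 4 of each site):
  A: {}
  B: {Z4, Z7}
  C: {Z4, Z5}
  D: {Z1, Z2, Z3}
  E: {Z4, Z5, Z6}
No 2 sites suffice: every size-2 union leaves at least one demand point uncovered.
But {B, D, E} covers everything, so the minimum is 3.

3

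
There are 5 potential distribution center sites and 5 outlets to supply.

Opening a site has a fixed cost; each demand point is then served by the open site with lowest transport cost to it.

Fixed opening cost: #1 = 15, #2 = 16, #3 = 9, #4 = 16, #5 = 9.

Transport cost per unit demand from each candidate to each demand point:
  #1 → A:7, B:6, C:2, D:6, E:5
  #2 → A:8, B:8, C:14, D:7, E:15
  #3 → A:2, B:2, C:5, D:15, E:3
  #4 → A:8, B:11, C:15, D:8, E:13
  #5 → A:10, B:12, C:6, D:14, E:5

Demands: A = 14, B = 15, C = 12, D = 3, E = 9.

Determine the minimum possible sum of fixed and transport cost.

151

Open {#1, #3}: assign each demand point to its cheapest open site.
  A→#3 14×2=28, B→#3 15×2=30, C→#1 12×2=24, D→#1 3×6=18, E→#3 9×3=27
  transport cost 127, fixed 24 → total 151.
Compare {#1, #3, #5}: transport cost 127 + fixed 33 = 160.
Compare {#1, #2, #3}: transport cost 127 + fixed 40 = 167.
Compare {#1, #3, #4}: transport cost 127 + fixed 40 = 167.
All other subsets cost ≥ 160. Minimum total cost: 151.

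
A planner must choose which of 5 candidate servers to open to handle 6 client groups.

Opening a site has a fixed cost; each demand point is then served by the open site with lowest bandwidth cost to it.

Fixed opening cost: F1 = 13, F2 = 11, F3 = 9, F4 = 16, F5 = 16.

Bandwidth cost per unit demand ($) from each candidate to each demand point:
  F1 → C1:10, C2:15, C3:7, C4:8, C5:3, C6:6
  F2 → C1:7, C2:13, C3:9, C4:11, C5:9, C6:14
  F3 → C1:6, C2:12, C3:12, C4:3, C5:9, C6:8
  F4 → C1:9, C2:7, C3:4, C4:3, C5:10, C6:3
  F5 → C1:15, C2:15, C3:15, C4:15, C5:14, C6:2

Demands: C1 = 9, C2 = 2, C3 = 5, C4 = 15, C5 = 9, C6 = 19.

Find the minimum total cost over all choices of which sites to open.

Open {F1, F3, F4, F5}: assign each demand point to its cheapest open site.
  C1→F3 9×6=54, C2→F4 2×7=14, C3→F4 5×4=20, C4→F3 15×3=45, C5→F1 9×3=27, C6→F5 19×2=38
  bandwidth cost 198, fixed 54 → total 252.
Compare {F1, F3, F4}: bandwidth cost 217 + fixed 38 = 255.
Compare {F1, F3, F5}: bandwidth cost 223 + fixed 38 = 261.
Compare {F1, F2, F4, F5}: bandwidth cost 207 + fixed 56 = 263.
All other subsets cost ≥ 255. Minimum total cost: 252.

252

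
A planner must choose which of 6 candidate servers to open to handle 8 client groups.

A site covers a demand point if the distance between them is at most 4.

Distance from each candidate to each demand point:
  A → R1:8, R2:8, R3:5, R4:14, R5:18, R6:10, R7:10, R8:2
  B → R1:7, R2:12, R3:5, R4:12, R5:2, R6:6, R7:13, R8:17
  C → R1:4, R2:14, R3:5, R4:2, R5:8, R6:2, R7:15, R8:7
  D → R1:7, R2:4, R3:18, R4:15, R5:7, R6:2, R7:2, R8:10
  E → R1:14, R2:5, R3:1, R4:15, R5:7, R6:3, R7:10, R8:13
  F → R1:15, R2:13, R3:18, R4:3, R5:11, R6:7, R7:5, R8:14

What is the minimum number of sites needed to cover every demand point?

5

Coverage sets (demand points within 4 of each site):
  A: {R8}
  B: {R5}
  C: {R1, R4, R6}
  D: {R2, R6, R7}
  E: {R3, R6}
  F: {R4}
No 4 sites suffice: every size-4 union leaves at least one demand point uncovered.
But {A, B, C, D, E} covers everything, so the minimum is 5.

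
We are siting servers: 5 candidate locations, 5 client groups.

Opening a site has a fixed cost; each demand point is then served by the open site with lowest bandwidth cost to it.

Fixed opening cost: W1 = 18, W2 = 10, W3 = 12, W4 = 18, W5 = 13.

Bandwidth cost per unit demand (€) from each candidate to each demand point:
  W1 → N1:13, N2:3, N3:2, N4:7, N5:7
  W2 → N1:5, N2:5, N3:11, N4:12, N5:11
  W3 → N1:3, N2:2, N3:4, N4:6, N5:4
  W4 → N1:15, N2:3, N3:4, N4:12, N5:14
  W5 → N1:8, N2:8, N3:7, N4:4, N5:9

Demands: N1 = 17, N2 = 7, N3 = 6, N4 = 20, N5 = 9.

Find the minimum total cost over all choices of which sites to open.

Open {W3, W5}: assign each demand point to its cheapest open site.
  N1→W3 17×3=51, N2→W3 7×2=14, N3→W3 6×4=24, N4→W5 20×4=80, N5→W3 9×4=36
  bandwidth cost 205, fixed 25 → total 230.
Compare {W1, W3, W5}: bandwidth cost 193 + fixed 43 = 236.
Compare {W2, W3, W5}: bandwidth cost 205 + fixed 35 = 240.
Compare {W1, W2, W3, W5}: bandwidth cost 193 + fixed 53 = 246.
All other subsets cost ≥ 236. Minimum total cost: 230.

230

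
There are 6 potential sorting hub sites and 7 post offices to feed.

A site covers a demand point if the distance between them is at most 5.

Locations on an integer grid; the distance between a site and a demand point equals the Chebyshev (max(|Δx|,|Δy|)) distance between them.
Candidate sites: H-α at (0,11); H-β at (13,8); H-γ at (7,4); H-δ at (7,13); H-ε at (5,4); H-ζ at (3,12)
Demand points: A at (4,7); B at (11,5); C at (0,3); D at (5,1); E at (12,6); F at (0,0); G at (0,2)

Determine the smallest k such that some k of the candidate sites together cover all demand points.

2

Coverage sets (demand points within 5 of each site):
  H-α: {A}
  H-β: {B, E}
  H-γ: {A, B, D, E}
  H-δ: {}
  H-ε: {A, C, D, F, G}
  H-ζ: {A}
No single site covers all 7 demand points.
But {H-β, H-ε} covers everything, so the minimum is 2.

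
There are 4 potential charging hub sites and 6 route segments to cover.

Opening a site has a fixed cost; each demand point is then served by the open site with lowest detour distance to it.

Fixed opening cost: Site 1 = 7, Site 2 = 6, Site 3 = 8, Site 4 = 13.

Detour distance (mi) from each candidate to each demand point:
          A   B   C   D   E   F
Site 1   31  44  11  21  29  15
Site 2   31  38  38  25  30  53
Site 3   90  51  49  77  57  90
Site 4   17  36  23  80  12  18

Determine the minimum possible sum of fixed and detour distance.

132

Open {Site 1, Site 4}: assign each demand point to its cheapest open site.
  A→Site 4 17, B→Site 4 36, C→Site 1 11, D→Site 1 21, E→Site 4 12, F→Site 1 15
  detour distance 112, fixed 20 → total 132.
Compare {Site 1, Site 2, Site 4}: detour distance 112 + fixed 26 = 138.
Compare {Site 1, Site 3, Site 4}: detour distance 112 + fixed 28 = 140.
Compare {Site 1, Site 2, Site 3, Site 4}: detour distance 112 + fixed 34 = 146.
All other subsets cost ≥ 138. Minimum total cost: 132.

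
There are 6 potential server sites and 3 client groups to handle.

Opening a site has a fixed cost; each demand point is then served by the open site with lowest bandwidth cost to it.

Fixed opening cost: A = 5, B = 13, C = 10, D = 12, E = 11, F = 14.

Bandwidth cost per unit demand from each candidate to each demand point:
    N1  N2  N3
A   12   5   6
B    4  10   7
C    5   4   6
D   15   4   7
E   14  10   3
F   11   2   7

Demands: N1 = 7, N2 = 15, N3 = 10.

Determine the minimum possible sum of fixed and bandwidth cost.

126

Open {B, E, F}: assign each demand point to its cheapest open site.
  N1→B 7×4=28, N2→F 15×2=30, N3→E 10×3=30
  bandwidth cost 88, fixed 38 → total 126.
Compare {C, E, F}: bandwidth cost 95 + fixed 35 = 130.
Compare {A, B, E, F}: bandwidth cost 88 + fixed 43 = 131.
Compare {A, C, E, F}: bandwidth cost 95 + fixed 40 = 135.
All other subsets cost ≥ 130. Minimum total cost: 126.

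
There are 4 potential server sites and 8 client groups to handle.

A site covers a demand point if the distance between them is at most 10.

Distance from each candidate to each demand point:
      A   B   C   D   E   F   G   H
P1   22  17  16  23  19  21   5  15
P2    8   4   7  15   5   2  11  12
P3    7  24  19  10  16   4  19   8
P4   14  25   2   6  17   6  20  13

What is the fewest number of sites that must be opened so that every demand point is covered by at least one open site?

Coverage sets (demand points within 10 of each site):
  P1: {G}
  P2: {A, B, C, E, F}
  P3: {A, D, F, H}
  P4: {C, D, F}
No 2 sites suffice: every size-2 union leaves at least one demand point uncovered.
But {P1, P2, P3} covers everything, so the minimum is 3.

3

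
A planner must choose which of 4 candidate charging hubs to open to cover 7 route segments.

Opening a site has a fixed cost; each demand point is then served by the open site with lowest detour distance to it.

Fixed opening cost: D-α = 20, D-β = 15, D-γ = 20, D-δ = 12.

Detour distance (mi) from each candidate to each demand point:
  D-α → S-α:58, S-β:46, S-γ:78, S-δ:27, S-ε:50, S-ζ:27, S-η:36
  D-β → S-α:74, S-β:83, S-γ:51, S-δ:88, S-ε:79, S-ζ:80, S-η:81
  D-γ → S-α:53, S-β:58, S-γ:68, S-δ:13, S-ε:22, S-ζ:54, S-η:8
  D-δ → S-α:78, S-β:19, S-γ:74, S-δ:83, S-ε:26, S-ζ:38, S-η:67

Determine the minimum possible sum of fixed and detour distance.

Open {D-β, D-γ, D-δ}: assign each demand point to its cheapest open site.
  S-α→D-γ 53, S-β→D-δ 19, S-γ→D-β 51, S-δ→D-γ 13, S-ε→D-γ 22, S-ζ→D-δ 38, S-η→D-γ 8
  detour distance 204, fixed 47 → total 251.
Compare {D-γ, D-δ}: detour distance 221 + fixed 32 = 253.
Compare {D-α, D-β, D-γ, D-δ}: detour distance 193 + fixed 67 = 260.
Compare {D-α, D-γ, D-δ}: detour distance 210 + fixed 52 = 262.
All other subsets cost ≥ 253. Minimum total cost: 251.

251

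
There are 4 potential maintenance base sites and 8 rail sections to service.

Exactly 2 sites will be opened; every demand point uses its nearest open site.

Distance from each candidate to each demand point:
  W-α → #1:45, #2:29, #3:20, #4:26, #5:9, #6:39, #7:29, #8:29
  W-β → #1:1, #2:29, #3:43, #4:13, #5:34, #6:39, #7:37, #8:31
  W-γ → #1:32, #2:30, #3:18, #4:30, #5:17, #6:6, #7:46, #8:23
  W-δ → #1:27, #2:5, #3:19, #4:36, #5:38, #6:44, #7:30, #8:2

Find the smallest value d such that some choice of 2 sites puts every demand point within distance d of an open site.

30

Open {W-γ, W-δ}.
  Farthest demand point is #4 at distance 30 (to W-γ); all others are ≤ 30.
With {W-α, W-γ} the worst case is 32.
With {W-β, W-γ} the worst case is 37.
No size-2 selection achieves below 30.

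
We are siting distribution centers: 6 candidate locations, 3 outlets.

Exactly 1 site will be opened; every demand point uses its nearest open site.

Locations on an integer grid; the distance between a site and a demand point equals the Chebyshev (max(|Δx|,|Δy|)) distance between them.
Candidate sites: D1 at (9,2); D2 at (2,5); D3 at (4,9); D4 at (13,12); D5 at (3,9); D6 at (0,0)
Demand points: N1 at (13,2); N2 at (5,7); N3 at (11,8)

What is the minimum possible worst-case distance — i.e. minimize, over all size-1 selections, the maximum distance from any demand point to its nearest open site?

6

Open {D1}.
  Farthest demand point is N3 at distance 6 (to D1); all others are ≤ 6.
With {D3} the worst case is 9.
With {D4} the worst case is 10.
No size-1 selection achieves below 6.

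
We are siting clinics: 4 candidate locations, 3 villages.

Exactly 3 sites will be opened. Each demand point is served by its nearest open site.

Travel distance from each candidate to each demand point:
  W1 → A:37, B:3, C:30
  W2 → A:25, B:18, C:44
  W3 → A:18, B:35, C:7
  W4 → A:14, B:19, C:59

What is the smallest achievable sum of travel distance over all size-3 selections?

24

Open {W1, W3, W4}.
  A→W4 14, B→W1 3, C→W3 7  ⇒ total 24.
Compare {W1, W2, W3}: total 28.
Compare {W2, W3, W4}: total 39.
No size-3 selection does better; minimum is 24.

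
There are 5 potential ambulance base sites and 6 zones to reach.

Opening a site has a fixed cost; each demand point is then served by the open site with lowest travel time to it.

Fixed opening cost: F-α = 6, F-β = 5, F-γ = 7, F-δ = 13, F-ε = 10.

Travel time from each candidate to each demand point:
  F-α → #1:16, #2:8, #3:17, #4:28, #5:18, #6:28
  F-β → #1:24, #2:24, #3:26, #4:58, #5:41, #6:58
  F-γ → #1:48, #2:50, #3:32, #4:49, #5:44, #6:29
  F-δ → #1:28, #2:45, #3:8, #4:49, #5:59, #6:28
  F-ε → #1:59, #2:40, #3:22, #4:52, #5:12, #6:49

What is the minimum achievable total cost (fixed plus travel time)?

Open {F-α}: assign each demand point to its cheapest open site.
  #1→F-α 16, #2→F-α 8, #3→F-α 17, #4→F-α 28, #5→F-α 18, #6→F-α 28
  travel time 115, fixed 6 → total 121.
Compare {F-α, F-δ}: travel time 106 + fixed 19 = 125.
Compare {F-α, F-ε}: travel time 109 + fixed 16 = 125.
Compare {F-α, F-β}: travel time 115 + fixed 11 = 126.
All other subsets cost ≥ 125. Minimum total cost: 121.

121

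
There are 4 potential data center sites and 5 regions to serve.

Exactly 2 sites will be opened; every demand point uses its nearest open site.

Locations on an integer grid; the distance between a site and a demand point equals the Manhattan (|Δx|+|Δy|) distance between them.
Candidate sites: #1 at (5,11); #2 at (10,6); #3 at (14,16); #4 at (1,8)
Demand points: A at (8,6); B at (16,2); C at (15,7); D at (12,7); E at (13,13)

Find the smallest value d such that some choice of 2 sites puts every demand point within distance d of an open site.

Open {#1, #2}.
  Farthest demand point is B at distance 10 (to #2); all others are ≤ 10.
With {#2, #3} the worst case is 10.
With {#2, #4} the worst case is 10.
No size-2 selection achieves below 10.

10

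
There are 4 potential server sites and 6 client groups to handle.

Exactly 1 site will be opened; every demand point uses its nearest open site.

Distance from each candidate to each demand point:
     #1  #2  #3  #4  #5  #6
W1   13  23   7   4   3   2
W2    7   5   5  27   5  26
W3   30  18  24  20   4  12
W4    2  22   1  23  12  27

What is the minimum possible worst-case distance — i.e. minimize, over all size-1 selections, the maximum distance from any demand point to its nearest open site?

Open {W1}.
  Farthest demand point is #2 at distance 23 (to W1); all others are ≤ 23.
With {W2} the worst case is 27.
With {W4} the worst case is 27.
No size-1 selection achieves below 23.

23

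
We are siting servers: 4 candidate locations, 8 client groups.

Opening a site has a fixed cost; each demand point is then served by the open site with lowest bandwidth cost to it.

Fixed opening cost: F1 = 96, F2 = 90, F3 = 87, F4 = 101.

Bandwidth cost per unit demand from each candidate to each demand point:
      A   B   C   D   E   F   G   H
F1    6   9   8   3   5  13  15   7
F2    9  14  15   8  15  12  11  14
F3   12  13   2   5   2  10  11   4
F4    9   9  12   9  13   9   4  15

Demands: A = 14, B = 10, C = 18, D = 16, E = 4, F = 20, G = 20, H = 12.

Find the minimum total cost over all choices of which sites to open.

Open {F3, F4}: assign each demand point to its cheapest open site.
  A→F4 14×9=126, B→F4 10×9=90, C→F3 18×2=36, D→F3 16×5=80, E→F3 4×2=8, F→F4 20×9=180, G→F4 20×4=80, H→F3 12×4=48
  bandwidth cost 648, fixed 188 → total 836.
Compare {F1, F3, F4}: bandwidth cost 574 + fixed 284 = 858.
Compare {F1, F3}: bandwidth cost 734 + fixed 183 = 917.
Compare {F2, F3, F4}: bandwidth cost 648 + fixed 278 = 926.
All other subsets cost ≥ 858. Minimum total cost: 836.

836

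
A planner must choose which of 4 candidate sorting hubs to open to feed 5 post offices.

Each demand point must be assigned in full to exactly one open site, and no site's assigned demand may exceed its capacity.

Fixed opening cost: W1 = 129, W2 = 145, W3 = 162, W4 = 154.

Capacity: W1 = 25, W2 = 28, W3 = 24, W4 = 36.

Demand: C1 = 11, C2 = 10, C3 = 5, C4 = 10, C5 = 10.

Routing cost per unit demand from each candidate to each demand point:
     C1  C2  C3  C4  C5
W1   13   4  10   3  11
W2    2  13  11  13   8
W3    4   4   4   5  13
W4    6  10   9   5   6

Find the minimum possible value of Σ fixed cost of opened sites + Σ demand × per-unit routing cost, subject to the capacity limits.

496

Open {W1, W2}; cheapest assignment that respects the capacities:
  W1 (cap 25, load 25): C2, C3, C4 — cost 10×4 + 5×10 + 10×3 = 120
  W2 (cap 28, load 21): C1, C5 — cost 11×2 + 10×8 = 102
  Shipping 222, fixed 274 → total 496.
  Any other capacity-feasible assignment to {W1, W2} ships for at least 222.
Compare {W1, W4}: its best feasible assignment gives total 524.
Compare {W3, W4}: its best feasible assignment gives total 552.
Every other set of open sites that can feasibly serve all demand totals ≥ 524 even under its best assignment. Minimum: 496.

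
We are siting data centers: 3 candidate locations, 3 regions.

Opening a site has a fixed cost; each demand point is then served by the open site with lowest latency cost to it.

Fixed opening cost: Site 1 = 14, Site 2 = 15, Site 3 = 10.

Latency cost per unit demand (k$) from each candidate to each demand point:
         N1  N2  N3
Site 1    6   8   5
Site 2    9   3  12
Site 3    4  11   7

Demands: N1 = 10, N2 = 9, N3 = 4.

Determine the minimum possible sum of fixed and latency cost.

120

Open {Site 2, Site 3}: assign each demand point to its cheapest open site.
  N1→Site 3 10×4=40, N2→Site 2 9×3=27, N3→Site 3 4×7=28
  latency cost 95, fixed 25 → total 120.
Compare {Site 1, Site 2, Site 3}: latency cost 87 + fixed 39 = 126.
Compare {Site 1, Site 2}: latency cost 107 + fixed 29 = 136.
Compare {Site 1, Site 3}: latency cost 132 + fixed 24 = 156.
All other subsets cost ≥ 126. Minimum total cost: 120.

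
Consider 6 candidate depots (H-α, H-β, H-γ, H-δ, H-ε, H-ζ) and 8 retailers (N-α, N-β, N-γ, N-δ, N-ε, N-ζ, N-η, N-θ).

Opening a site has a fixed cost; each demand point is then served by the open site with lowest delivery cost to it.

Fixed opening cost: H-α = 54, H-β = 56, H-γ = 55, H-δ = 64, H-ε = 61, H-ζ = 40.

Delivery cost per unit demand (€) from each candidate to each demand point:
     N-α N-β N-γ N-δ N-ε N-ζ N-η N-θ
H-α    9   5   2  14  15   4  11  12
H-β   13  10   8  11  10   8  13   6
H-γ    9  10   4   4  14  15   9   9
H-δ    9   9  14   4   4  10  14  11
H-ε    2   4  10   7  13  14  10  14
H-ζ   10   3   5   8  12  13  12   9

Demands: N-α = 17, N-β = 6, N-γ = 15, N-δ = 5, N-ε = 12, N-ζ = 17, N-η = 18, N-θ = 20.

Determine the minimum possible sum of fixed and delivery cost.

759

Open {H-α, H-β, H-δ, H-ε}: assign each demand point to its cheapest open site.
  N-α→H-ε 17×2=34, N-β→H-ε 6×4=24, N-γ→H-α 15×2=30, N-δ→H-δ 5×4=20, N-ε→H-δ 12×4=48, N-ζ→H-α 17×4=68, N-η→H-ε 18×10=180, N-θ→H-β 20×6=120
  delivery cost 524, fixed 235 → total 759.
Compare {H-α, H-β, H-ε}: delivery cost 611 + fixed 171 = 782.
Compare {H-α, H-β, H-δ, H-ε, H-ζ}: delivery cost 518 + fixed 275 = 793.
Compare {H-α, H-β, H-γ, H-δ, H-ε}: delivery cost 506 + fixed 290 = 796.
All other subsets cost ≥ 782. Minimum total cost: 759.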